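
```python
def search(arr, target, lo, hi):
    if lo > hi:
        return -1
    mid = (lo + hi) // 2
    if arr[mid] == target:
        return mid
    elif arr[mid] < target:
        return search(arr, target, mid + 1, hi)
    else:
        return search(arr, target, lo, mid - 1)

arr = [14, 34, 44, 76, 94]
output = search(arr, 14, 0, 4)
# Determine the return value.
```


search(arr, 14, 0, 4)
lo=0, hi=4, mid=2, arr[mid]=44
44 > 14, search left half
lo=0, hi=1, mid=0, arr[mid]=14
arr[0] == 14, found at index 0
= 0


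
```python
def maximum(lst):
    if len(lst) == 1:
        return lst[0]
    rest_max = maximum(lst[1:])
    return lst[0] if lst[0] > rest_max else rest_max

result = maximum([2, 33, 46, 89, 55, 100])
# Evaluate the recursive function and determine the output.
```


maximum([2, 33, 46, 89, 55, 100])
= compare 2 with maximum([33, 46, 89, 55, 100])
= compare 33 with maximum([46, 89, 55, 100])
= compare 46 with maximum([89, 55, 100])
= compare 89 with maximum([55, 100])
= compare 55 with maximum([100])
Base: maximum([100]) = 100
compare 55 with 100: max = 100
compare 89 with 100: max = 100
compare 46 with 100: max = 100
compare 33 with 100: max = 100
compare 2 with 100: max = 100
= 100


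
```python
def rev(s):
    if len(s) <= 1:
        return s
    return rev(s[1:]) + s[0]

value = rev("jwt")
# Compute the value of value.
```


rev("jwt")
= rev("wt") + "j"
= rev("t") + "w" + "j"
= "t" + "w" + "j"
= "twj"


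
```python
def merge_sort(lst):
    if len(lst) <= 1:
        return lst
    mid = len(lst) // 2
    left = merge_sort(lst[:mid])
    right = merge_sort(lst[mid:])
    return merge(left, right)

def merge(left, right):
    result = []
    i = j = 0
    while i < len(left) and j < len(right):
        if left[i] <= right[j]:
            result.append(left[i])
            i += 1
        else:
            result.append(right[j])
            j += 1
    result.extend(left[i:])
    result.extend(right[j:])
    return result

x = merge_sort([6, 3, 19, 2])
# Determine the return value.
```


merge_sort([6, 3, 19, 2])
Split into [6, 3] and [19, 2]
Left sorted: [3, 6]
Right sorted: [2, 19]
Merge [3, 6] and [2, 19]
= [2, 3, 6, 19]


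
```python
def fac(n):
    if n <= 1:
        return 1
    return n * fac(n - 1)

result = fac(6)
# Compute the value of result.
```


fac(6)
= 6 * fac(5)
= 6 * 5 * fac(4)
= 6 * 5 * 4 * fac(3)
= 6 * 5 * 4 * 3 * fac(2)
= 6 * 5 * 4 * 3 * 2 * fac(1)
= 6 * 5 * 4 * 3 * 2 * 1
= 720


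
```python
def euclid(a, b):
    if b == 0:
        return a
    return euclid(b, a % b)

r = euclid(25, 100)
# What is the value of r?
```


euclid(25, 100)
= euclid(100, 25 % 100) = euclid(100, 25)
= euclid(25, 100 % 25) = euclid(25, 0)
b == 0, return a = 25


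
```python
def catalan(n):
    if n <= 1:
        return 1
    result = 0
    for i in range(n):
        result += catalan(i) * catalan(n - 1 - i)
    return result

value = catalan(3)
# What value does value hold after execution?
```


catalan(3)
= sum of catalan(i) * catalan(3-1-i) for i in 0..2
First compute sub-values bottom-up:
  catalan(0) = 1, catalan(1) = 1
  catalan(2) = 1*1 + 1*1 = 2
Now catalan(3):
  catalan(0)*catalan(2) = 1*2 = 2
  catalan(1)*catalan(1) = 1*1 = 1
  catalan(2)*catalan(0) = 2*1 = 2
= 2 + 1 + 2
= 5


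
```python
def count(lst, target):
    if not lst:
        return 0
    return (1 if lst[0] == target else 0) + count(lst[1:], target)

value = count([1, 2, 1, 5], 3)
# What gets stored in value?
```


count([1, 2, 1, 5], 3)
lst[0]=1 != 3: 0 + count([2, 1, 5], 3)
lst[0]=2 != 3: 0 + count([1, 5], 3)
lst[0]=1 != 3: 0 + count([5], 3)
lst[0]=5 != 3: 0 + count([], 3)
= 0


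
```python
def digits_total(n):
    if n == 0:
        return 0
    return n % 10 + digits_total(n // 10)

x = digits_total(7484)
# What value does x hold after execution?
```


digits_total(7484)
= 4 + digits_total(748)
= 4 + 8 + digits_total(74)
= 4 + 8 + 4 + digits_total(7)
= 4 + 8 + 4 + 7 + digits_total(0)
= 4 + 8 + 4 + 7 + 0
= 23


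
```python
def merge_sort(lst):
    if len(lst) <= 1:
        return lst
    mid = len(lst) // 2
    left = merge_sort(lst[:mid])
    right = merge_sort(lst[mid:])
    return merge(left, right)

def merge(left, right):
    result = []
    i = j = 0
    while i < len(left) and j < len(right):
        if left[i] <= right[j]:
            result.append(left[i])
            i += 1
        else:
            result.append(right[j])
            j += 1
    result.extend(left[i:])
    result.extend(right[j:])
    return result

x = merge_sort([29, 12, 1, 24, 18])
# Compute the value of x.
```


merge_sort([29, 12, 1, 24, 18])
Split into [29, 12] and [1, 24, 18]
Left sorted: [12, 29]
Right sorted: [1, 18, 24]
Merge [12, 29] and [1, 18, 24]
= [1, 12, 18, 24, 29]


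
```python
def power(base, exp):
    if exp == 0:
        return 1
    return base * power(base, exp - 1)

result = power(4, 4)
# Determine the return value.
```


power(4, 4)
= 4 * power(4, 3)
= 4 * 4 * power(4, 2)
= 4 * 4 * 4 * power(4, 1)
= 4 * 4 * 4 * 4 * power(4, 0)
= 4 * 4 * 4 * 4 * 1
= 256


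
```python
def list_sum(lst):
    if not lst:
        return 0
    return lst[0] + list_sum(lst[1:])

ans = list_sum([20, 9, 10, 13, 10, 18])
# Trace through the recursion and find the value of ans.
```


list_sum([20, 9, 10, 13, 10, 18])
= 20 + list_sum([9, 10, 13, 10, 18])
= 20 + 9 + list_sum([10, 13, 10, 18])
= 20 + 9 + 10 + list_sum([13, 10, 18])
= 20 + 9 + 10 + 13 + list_sum([10, 18])
= 20 + 9 + 10 + 13 + 10 + list_sum([18])
= 20 + 9 + 10 + 13 + 10 + 18 + list_sum([])
= 20 + 9 + 10 + 13 + 10 + 18 + 0
= 80


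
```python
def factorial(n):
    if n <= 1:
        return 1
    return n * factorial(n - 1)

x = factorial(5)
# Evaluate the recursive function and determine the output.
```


factorial(5)
= 5 * factorial(4)
= 5 * 4 * factorial(3)
= 5 * 4 * 3 * factorial(2)
= 5 * 4 * 3 * 2 * factorial(1)
= 5 * 4 * 3 * 2 * 1
= 120


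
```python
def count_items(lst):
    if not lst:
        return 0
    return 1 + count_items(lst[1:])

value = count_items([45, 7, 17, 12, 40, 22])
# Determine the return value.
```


count_items([45, 7, 17, 12, 40, 22])
= 1 + count_items([7, 17, 12, 40, 22])
= 1 + 1 + count_items([17, 12, 40, 22])
= 1 + 1 + 1 + count_items([12, 40, 22])
= 1 + 1 + 1 + 1 + count_items([40, 22])
= 1 + 1 + 1 + 1 + 1 + count_items([22])
= 1 + 1 + 1 + 1 + 1 + 1 + count_items([])
= 1 + 1 + 1 + 1 + 1 + 1 + 0
= 6


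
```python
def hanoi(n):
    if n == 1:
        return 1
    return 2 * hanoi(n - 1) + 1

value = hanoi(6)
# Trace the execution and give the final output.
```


hanoi(6)
= 2 * hanoi(5) + 1
= 2 * (2 * hanoi(4) + 1) + 1
= 2 * (2 * (2 * hanoi(3) + 1) + 1) + 1
= 2 * (2 * (2 * (2 * hanoi(2) + 1) + 1) + 1) + 1
= 2 * (2 * (2 * (2 * (2 * hanoi(1) + 1) + 1) + 1) + 1) + 1
Now compute bottom-up:
hanoi(1) = 1
hanoi(2) = 2 * 1 + 1 = 3
hanoi(3) = 2 * 3 + 1 = 7
hanoi(4) = 2 * 7 + 1 = 15
hanoi(5) = 2 * 15 + 1 = 31
hanoi(6) = 2 * 31 + 1 = 63
= 63


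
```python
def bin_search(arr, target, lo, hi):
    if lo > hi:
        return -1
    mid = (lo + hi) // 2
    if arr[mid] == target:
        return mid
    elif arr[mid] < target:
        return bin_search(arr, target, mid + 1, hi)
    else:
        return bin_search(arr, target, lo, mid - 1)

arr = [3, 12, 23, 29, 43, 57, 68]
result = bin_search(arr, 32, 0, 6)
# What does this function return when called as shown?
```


bin_search(arr, 32, 0, 6)
lo=0, hi=6, mid=3, arr[mid]=29
29 < 32, search right half
lo=4, hi=6, mid=5, arr[mid]=57
57 > 32, search left half
lo=4, hi=4, mid=4, arr[mid]=43
43 > 32, search left half
lo > hi, target not found, return -1
= -1


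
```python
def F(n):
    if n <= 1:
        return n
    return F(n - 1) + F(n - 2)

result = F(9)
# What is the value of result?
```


F(9)
= F(8) + F(7)
= (F(7) + F(6)) + F(7)
Computing bottom-up: F(0)=0, F(1)=1, F(2)=1, F(3)=2, F(4)=3, F(5)=5, F(6)=8, F(7)=13, F(8)=21, F(9)=34
= 34


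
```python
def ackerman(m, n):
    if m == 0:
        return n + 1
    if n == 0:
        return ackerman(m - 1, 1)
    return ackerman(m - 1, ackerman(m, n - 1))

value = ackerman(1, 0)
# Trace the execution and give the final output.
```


ackerman(1, 0)
n == 0: return ackerman(0, 1)
= ackerman(0, 1) = 2
= 2


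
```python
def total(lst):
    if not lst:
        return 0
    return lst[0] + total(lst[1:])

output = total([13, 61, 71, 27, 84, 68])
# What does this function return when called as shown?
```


total([13, 61, 71, 27, 84, 68])
= 13 + total([61, 71, 27, 84, 68])
= 13 + 61 + total([71, 27, 84, 68])
= 13 + 61 + 71 + total([27, 84, 68])
= 13 + 61 + 71 + 27 + total([84, 68])
= 13 + 61 + 71 + 27 + 84 + total([68])
= 13 + 61 + 71 + 27 + 84 + 68 + total([])
= 13 + 61 + 71 + 27 + 84 + 68 + 0
= 324


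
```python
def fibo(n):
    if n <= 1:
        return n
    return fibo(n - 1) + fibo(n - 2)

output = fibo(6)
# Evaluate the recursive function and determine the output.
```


fibo(6)
= fibo(5) + fibo(4)
= (fibo(4) + fibo(3)) + fibo(4)
Computing bottom-up: fibo(0)=0, fibo(1)=1, fibo(2)=1, fibo(3)=2, fibo(4)=3, fibo(5)=5, fibo(6)=8
= 8


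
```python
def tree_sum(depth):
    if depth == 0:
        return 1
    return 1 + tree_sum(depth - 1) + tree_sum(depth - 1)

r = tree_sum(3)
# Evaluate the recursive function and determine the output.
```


tree_sum(3)
= 1 + tree_sum(2) + tree_sum(2)
= 1 + 2 * tree_sum(2)
tree_sum(k) = 2^(k+1) - 1
tree_sum(0) = 1
tree_sum(1) = 3
tree_sum(2) = 7
tree_sum(3) = 15
tree_sum(3) = 2^4 - 1 = 15


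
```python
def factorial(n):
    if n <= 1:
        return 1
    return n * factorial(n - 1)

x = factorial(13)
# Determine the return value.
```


factorial(13)
= 13 * factorial(12)
= 13 * 12 * factorial(11)
= 13 * 12 * 11 * factorial(10)
= 13 * 12 * 11 * 10 * factorial(9)
= 13 * 12 * 11 * 10 * 9 * factorial(8)
= 13 * 12 * 11 * 10 * 9 * 8 * factorial(7)
= 13 * 12 * 11 * 10 * 9 * 8 * 7 * factorial(6)
= 13 * 12 * 11 * 10 * 9 * 8 * 7 * 6 * factorial(5)
= 13 * 12 * 11 * 10 * 9 * 8 * 7 * 6 * 5 * factorial(4)
= 13 * 12 * 11 * 10 * 9 * 8 * 7 * 6 * 5 * 4 * factorial(3)
= 13 * 12 * 11 * 10 * 9 * 8 * 7 * 6 * 5 * 4 * 3 * factorial(2)
= 13 * 12 * 11 * 10 * 9 * 8 * 7 * 6 * 5 * 4 * 3 * 2 * factorial(1)
= 13 * 12 * 11 * 10 * 9 * 8 * 7 * 6 * 5 * 4 * 3 * 2 * 1
= 6227020800


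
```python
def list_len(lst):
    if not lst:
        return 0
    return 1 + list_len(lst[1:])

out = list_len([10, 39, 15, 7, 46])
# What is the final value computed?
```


list_len([10, 39, 15, 7, 46])
= 1 + list_len([39, 15, 7, 46])
= 1 + 1 + list_len([15, 7, 46])
= 1 + 1 + 1 + list_len([7, 46])
= 1 + 1 + 1 + 1 + list_len([46])
= 1 + 1 + 1 + 1 + 1 + list_len([])
= 1 + 1 + 1 + 1 + 1 + 0
= 5


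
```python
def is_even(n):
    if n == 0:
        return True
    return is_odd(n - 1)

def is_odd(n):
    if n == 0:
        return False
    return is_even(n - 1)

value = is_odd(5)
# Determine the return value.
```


is_odd(5)
= is_even(4)
= is_odd(3)
= is_even(2)
= is_odd(1)
= is_even(0)
n == 0: return True
= True


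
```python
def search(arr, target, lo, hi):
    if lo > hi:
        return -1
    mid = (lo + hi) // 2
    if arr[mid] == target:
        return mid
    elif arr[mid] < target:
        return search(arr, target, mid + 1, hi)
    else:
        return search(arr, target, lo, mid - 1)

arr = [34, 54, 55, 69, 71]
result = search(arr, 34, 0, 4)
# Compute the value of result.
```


search(arr, 34, 0, 4)
lo=0, hi=4, mid=2, arr[mid]=55
55 > 34, search left half
lo=0, hi=1, mid=0, arr[mid]=34
arr[0] == 34, found at index 0
= 0


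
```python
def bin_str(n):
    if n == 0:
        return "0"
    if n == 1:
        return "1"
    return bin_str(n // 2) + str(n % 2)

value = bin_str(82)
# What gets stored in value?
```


bin_str(82)
= bin_str(41) + "0"
= bin_str(20) + "1" + "0"
= bin_str(10) + "0" + "1" + "0"
= bin_str(5) + "0" + "0" + "1" + "0"
= bin_str(2) + "1" + "0" + "0" + "1" + "0"
= bin_str(1) + "0" + "1" + "0" + "0" + "1" + "0"
= "1" + "0" + "1" + "0" + "0" + "1" + "0"
= "1010010"


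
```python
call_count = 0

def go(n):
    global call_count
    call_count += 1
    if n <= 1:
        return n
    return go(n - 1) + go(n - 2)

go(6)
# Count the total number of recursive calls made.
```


go(6) calls go(5) and go(4); each non-base call branches into two more.
Let C(k) = total number of calls made by go(k), including the call to go(k) itself.
Base cases: C(0) = 1, C(1) = 1
Recurrence: C(k) = 1 + C(k-1) + C(k-2)
  C(2) = 1 + C(1) + C(0) = 1 + 1 + 1 = 3
  C(3) = 1 + C(2) + C(1) = 1 + 3 + 1 = 5
  C(4) = 1 + C(3) + C(2) = 1 + 5 + 3 = 9
  C(5) = 1 + C(4) + C(3) = 1 + 9 + 5 = 15
  C(6) = 1 + C(5) + C(4) = 1 + 15 + 9 = 25
Total calls = C(6) = 25


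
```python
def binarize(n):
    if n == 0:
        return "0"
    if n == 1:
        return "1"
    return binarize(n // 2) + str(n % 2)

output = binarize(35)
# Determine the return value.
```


binarize(35)
= binarize(17) + "1"
= binarize(8) + "1" + "1"
= binarize(4) + "0" + "1" + "1"
= binarize(2) + "0" + "0" + "1" + "1"
= binarize(1) + "0" + "0" + "0" + "1" + "1"
= "1" + "0" + "0" + "0" + "1" + "1"
= "100011"


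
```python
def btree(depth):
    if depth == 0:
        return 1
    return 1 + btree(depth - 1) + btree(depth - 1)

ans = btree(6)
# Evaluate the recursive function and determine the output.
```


btree(6)
= 1 + btree(5) + btree(5)
= 1 + 2 * btree(5)
btree(k) = 2^(k+1) - 1
btree(0) = 1
btree(1) = 3
btree(2) = 7
btree(3) = 15
btree(4) = 31
btree(6) = 2^7 - 1 = 127


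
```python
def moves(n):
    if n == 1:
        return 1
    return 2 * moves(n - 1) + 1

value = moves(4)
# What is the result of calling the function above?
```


moves(4)
= 2 * moves(3) + 1
= 2 * (2 * moves(2) + 1) + 1
= 2 * (2 * (2 * moves(1) + 1) + 1) + 1
Now compute bottom-up:
moves(1) = 1
moves(2) = 2 * 1 + 1 = 3
moves(3) = 2 * 3 + 1 = 7
moves(4) = 2 * 7 + 1 = 15
= 15


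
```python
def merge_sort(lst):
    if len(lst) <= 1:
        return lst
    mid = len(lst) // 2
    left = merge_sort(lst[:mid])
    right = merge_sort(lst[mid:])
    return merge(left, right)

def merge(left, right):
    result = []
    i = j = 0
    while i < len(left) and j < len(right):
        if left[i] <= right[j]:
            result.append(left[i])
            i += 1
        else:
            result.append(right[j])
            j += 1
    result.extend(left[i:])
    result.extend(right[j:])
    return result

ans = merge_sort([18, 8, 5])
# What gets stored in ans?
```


merge_sort([18, 8, 5])
Split into [18] and [8, 5]
Left sorted: [18]
Right sorted: [5, 8]
Merge [18] and [5, 8]
= [5, 8, 18]


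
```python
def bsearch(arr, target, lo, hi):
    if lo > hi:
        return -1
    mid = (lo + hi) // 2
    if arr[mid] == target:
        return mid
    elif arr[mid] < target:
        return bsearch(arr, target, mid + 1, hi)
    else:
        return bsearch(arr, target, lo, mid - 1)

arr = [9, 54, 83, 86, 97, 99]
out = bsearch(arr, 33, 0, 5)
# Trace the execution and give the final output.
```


bsearch(arr, 33, 0, 5)
lo=0, hi=5, mid=2, arr[mid]=83
83 > 33, search left half
lo=0, hi=1, mid=0, arr[mid]=9
9 < 33, search right half
lo=1, hi=1, mid=1, arr[mid]=54
54 > 33, search left half
lo > hi, target not found, return -1
= -1


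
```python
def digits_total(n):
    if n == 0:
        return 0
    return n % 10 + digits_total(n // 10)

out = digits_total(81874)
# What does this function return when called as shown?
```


digits_total(81874)
= 4 + digits_total(8187)
= 4 + 7 + digits_total(818)
= 4 + 7 + 8 + digits_total(81)
= 4 + 7 + 8 + 1 + digits_total(8)
= 4 + 7 + 8 + 1 + 8 + digits_total(0)
= 4 + 7 + 8 + 1 + 8 + 0
= 28


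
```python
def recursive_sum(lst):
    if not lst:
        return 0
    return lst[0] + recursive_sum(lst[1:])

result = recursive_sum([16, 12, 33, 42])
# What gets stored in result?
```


recursive_sum([16, 12, 33, 42])
= 16 + recursive_sum([12, 33, 42])
= 16 + 12 + recursive_sum([33, 42])
= 16 + 12 + 33 + recursive_sum([42])
= 16 + 12 + 33 + 42 + recursive_sum([])
= 16 + 12 + 33 + 42 + 0
= 103


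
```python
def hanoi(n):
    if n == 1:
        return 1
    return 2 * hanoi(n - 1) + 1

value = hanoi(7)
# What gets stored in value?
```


hanoi(7)
= 2 * hanoi(6) + 1
= 2 * (2 * hanoi(5) + 1) + 1
= 2 * (2 * (2 * hanoi(4) + 1) + 1) + 1
= 2 * (2 * (2 * (2 * hanoi(3) + 1) + 1) + 1) + 1
= 2 * (2 * (2 * (2 * (2 * hanoi(2) + 1) + 1) + 1) + 1) + 1
= 2 * (2 * (2 * (2 * (2 * (2 * hanoi(1) + 1) + 1) + 1) + 1) + 1) + 1
Now compute bottom-up:
hanoi(1) = 1
hanoi(2) = 2 * 1 + 1 = 3
hanoi(3) = 2 * 3 + 1 = 7
hanoi(4) = 2 * 7 + 1 = 15
hanoi(5) = 2 * 15 + 1 = 31
hanoi(6) = 2 * 31 + 1 = 63
hanoi(7) = 2 * 63 + 1 = 127
= 127


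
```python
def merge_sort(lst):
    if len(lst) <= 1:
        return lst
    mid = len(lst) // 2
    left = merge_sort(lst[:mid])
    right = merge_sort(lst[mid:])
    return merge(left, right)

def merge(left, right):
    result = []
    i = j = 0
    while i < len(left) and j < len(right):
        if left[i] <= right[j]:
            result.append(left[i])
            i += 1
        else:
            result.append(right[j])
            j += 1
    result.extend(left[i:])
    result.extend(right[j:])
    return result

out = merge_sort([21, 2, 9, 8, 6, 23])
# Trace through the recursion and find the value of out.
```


merge_sort([21, 2, 9, 8, 6, 23])
Split into [21, 2, 9] and [8, 6, 23]
Left sorted: [2, 9, 21]
Right sorted: [6, 8, 23]
Merge [2, 9, 21] and [6, 8, 23]
= [2, 6, 8, 9, 21, 23]


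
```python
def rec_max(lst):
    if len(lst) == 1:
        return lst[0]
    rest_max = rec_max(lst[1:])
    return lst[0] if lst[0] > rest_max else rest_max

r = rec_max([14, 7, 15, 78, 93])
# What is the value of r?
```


rec_max([14, 7, 15, 78, 93])
= compare 14 with rec_max([7, 15, 78, 93])
= compare 7 with rec_max([15, 78, 93])
= compare 15 with rec_max([78, 93])
= compare 78 with rec_max([93])
Base: rec_max([93]) = 93
compare 78 with 93: max = 93
compare 15 with 93: max = 93
compare 7 with 93: max = 93
compare 14 with 93: max = 93
= 93


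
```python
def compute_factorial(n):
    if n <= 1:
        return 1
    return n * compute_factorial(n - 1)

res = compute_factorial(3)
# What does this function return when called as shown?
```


compute_factorial(3)
= 3 * compute_factorial(2)
= 3 * 2 * compute_factorial(1)
= 3 * 2 * 1
= 6


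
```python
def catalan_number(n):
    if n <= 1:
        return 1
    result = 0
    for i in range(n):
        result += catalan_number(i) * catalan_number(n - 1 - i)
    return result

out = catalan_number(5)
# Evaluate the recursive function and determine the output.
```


catalan_number(5)
= sum of catalan_number(i) * catalan_number(5-1-i) for i in 0..4
First compute sub-values bottom-up:
  catalan_number(0) = 1, catalan_number(1) = 1
  catalan_number(2) = 1*1 + 1*1 = 2
  catalan_number(3) = 1*2 + 1*1 + 2*1 = 5
  catalan_number(4) = 1*5 + 1*2 + 2*1 + 5*1 = 14
Now catalan_number(5):
  catalan_number(0)*catalan_number(4) = 1*14 = 14
  catalan_number(1)*catalan_number(3) = 1*5 = 5
  catalan_number(2)*catalan_number(2) = 2*2 = 4
  catalan_number(3)*catalan_number(1) = 5*1 = 5
  catalan_number(4)*catalan_number(0) = 14*1 = 14
= 14 + 5 + 4 + 5 + 14
= 42


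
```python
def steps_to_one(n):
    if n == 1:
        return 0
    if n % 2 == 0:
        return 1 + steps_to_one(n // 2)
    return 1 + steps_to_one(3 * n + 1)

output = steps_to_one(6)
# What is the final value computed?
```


steps_to_one(6)
6 is even -> steps_to_one(3)
3 is odd -> 3*3+1 = 10 -> steps_to_one(10)
10 is even -> steps_to_one(5)
5 is odd -> 3*5+1 = 16 -> steps_to_one(16)
16 is even -> steps_to_one(8)
8 is even -> steps_to_one(4)
4 is even -> steps_to_one(2)
2 is even -> steps_to_one(1)
Reached 1 after 8 steps
= 8


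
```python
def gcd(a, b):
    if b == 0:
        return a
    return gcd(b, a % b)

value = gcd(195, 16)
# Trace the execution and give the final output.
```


gcd(195, 16)
= gcd(16, 195 % 16) = gcd(16, 3)
= gcd(3, 16 % 3) = gcd(3, 1)
= gcd(1, 3 % 1) = gcd(1, 0)
b == 0, return a = 1


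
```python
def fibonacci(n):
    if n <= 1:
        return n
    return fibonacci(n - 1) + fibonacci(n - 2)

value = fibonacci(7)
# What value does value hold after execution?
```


fibonacci(7)
= fibonacci(6) + fibonacci(5)
= (fibonacci(5) + fibonacci(4)) + fibonacci(5)
Computing bottom-up: fibonacci(0)=0, fibonacci(1)=1, fibonacci(2)=1, fibonacci(3)=2, fibonacci(4)=3, fibonacci(5)=5, fibonacci(6)=8, fibonacci(7)=13
= 13


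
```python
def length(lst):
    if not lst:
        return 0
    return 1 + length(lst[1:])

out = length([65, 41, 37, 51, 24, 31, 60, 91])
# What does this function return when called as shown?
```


length([65, 41, 37, 51, 24, 31, 60, 91])
= 1 + length([41, 37, 51, 24, 31, 60, 91])
= 1 + 1 + length([37, 51, 24, 31, 60, 91])
= 1 + 1 + 1 + length([51, 24, 31, 60, 91])
= 1 + 1 + 1 + 1 + length([24, 31, 60, 91])
= 1 + 1 + 1 + 1 + 1 + length([31, 60, 91])
= 1 + 1 + 1 + 1 + 1 + 1 + length([60, 91])
= 1 + 1 + 1 + 1 + 1 + 1 + 1 + length([91])
= 1 + 1 + 1 + 1 + 1 + 1 + 1 + 1 + length([])
= 1 + 1 + 1 + 1 + 1 + 1 + 1 + 1 + 0
= 8


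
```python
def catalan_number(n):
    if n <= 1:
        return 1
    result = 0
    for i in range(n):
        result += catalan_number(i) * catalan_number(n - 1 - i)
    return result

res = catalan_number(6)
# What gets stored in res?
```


catalan_number(6)
= sum of catalan_number(i) * catalan_number(6-1-i) for i in 0..5
First compute sub-values bottom-up:
  catalan_number(0) = 1, catalan_number(1) = 1
  catalan_number(2) = 1*1 + 1*1 = 2
  catalan_number(3) = 1*2 + 1*1 + 2*1 = 5
  catalan_number(4) = 1*5 + 1*2 + 2*1 + 5*1 = 14
  catalan_number(5) = 1*14 + 1*5 + 2*2 + 5*1 + 14*1 = 42
Now catalan_number(6):
  catalan_number(0)*catalan_number(5) = 1*42 = 42
  catalan_number(1)*catalan_number(4) = 1*14 = 14
  catalan_number(2)*catalan_number(3) = 2*5 = 10
  catalan_number(3)*catalan_number(2) = 5*2 = 10
  catalan_number(4)*catalan_number(1) = 14*1 = 14
  catalan_number(5)*catalan_number(0) = 42*1 = 42
= 42 + 14 + 10 + 10 + 14 + 42
= 132


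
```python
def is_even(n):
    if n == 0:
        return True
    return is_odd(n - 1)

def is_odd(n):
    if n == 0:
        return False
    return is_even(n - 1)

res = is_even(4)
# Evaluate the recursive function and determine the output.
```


is_even(4)
= is_odd(3)
= is_even(2)
= is_odd(1)
= is_even(0)
n == 0: return True
= True


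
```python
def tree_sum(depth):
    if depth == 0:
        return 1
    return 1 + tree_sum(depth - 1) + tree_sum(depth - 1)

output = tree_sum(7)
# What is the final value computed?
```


tree_sum(7)
= 1 + tree_sum(6) + tree_sum(6)
= 1 + 2 * tree_sum(6)
tree_sum(k) = 2^(k+1) - 1
tree_sum(0) = 1
tree_sum(1) = 3
tree_sum(2) = 7
tree_sum(3) = 15
tree_sum(4) = 31
tree_sum(7) = 2^8 - 1 = 255


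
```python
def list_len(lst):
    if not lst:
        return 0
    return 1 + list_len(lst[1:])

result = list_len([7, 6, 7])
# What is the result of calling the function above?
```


list_len([7, 6, 7])
= 1 + list_len([6, 7])
= 1 + 1 + list_len([7])
= 1 + 1 + 1 + list_len([])
= 1 + 1 + 1 + 0
= 3


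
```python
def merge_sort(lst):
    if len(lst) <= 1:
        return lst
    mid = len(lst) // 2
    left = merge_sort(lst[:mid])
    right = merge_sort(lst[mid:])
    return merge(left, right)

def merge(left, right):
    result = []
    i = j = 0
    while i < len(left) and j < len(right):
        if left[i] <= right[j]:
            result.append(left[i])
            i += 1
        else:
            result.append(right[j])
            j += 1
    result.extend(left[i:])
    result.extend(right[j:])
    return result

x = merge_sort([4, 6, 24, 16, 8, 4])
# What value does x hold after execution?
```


merge_sort([4, 6, 24, 16, 8, 4])
Split into [4, 6, 24] and [16, 8, 4]
Left sorted: [4, 6, 24]
Right sorted: [4, 8, 16]
Merge [4, 6, 24] and [4, 8, 16]
= [4, 4, 6, 8, 16, 24]


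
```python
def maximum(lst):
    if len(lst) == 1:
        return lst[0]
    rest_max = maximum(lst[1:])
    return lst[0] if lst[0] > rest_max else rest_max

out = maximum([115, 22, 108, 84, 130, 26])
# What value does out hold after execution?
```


maximum([115, 22, 108, 84, 130, 26])
= compare 115 with maximum([22, 108, 84, 130, 26])
= compare 22 with maximum([108, 84, 130, 26])
= compare 108 with maximum([84, 130, 26])
= compare 84 with maximum([130, 26])
= compare 130 with maximum([26])
Base: maximum([26]) = 26
compare 130 with 26: max = 130
compare 84 with 130: max = 130
compare 108 with 130: max = 130
compare 22 with 130: max = 130
compare 115 with 130: max = 130
= 130


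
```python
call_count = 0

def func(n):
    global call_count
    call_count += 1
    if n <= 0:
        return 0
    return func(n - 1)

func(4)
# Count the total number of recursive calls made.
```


func(4) calls func(3) calls ... calls func(0)
Total calls: 4 + 1 (for base case) = 5


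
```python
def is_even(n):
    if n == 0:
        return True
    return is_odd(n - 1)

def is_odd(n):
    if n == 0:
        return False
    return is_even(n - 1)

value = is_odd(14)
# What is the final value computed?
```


is_odd(14)
= is_even(13)
= is_odd(12)
= is_even(11)
= is_odd(10)
= is_even(9)
= is_odd(8)
= is_even(7)
= is_odd(6)
= is_even(5)
= is_odd(4)
= is_even(3)
= is_odd(2)
= is_even(1)
= is_odd(0)
n == 0: return False
= False


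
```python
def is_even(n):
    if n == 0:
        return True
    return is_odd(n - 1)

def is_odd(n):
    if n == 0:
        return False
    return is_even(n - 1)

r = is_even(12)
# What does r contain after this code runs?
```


is_even(12)
= is_odd(11)
= is_even(10)
= is_odd(9)
= is_even(8)
= is_odd(7)
= is_even(6)
= is_odd(5)
= is_even(4)
= is_odd(3)
= is_even(2)
= is_odd(1)
= is_even(0)
n == 0: return True
= True


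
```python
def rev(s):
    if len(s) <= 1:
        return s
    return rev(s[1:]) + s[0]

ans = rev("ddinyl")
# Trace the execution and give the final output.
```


rev("ddinyl")
= rev("dinyl") + "d"
= rev("inyl") + "d" + "d"
= rev("nyl") + "i" + "d" + "d"
= rev("yl") + "n" + "i" + "d" + "d"
= rev("l") + "y" + "n" + "i" + "d" + "d"
= "l" + "y" + "n" + "i" + "d" + "d"
= "lynidd"


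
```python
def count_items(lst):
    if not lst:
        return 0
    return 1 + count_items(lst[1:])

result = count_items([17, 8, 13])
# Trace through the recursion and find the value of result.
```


count_items([17, 8, 13])
= 1 + count_items([8, 13])
= 1 + 1 + count_items([13])
= 1 + 1 + 1 + count_items([])
= 1 + 1 + 1 + 0
= 3


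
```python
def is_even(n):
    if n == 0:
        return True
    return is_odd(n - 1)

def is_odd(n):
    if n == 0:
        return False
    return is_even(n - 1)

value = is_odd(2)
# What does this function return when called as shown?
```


is_odd(2)
= is_even(1)
= is_odd(0)
n == 0: return False
= False


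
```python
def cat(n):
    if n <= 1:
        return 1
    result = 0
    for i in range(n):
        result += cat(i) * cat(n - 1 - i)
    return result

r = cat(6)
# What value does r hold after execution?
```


cat(6)
= sum of cat(i) * cat(6-1-i) for i in 0..5
First compute sub-values bottom-up:
  cat(0) = 1, cat(1) = 1
  cat(2) = 1*1 + 1*1 = 2
  cat(3) = 1*2 + 1*1 + 2*1 = 5
  cat(4) = 1*5 + 1*2 + 2*1 + 5*1 = 14
  cat(5) = 1*14 + 1*5 + 2*2 + 5*1 + 14*1 = 42
Now cat(6):
  cat(0)*cat(5) = 1*42 = 42
  cat(1)*cat(4) = 1*14 = 14
  cat(2)*cat(3) = 2*5 = 10
  cat(3)*cat(2) = 5*2 = 10
  cat(4)*cat(1) = 14*1 = 14
  cat(5)*cat(0) = 42*1 = 42
= 42 + 14 + 10 + 10 + 14 + 42
= 132


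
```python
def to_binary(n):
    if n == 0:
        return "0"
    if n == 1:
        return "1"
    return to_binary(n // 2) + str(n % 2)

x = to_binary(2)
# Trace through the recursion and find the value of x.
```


to_binary(2)
= to_binary(1) + "0"
= "1" + "0"
= "10"


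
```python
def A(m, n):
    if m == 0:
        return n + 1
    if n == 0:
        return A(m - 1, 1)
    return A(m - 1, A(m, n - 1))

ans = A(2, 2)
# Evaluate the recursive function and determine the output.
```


A(2, 2)
= A(1, A(2, 1))
First compute A(2, 1) = 5
= A(1, 5)
= 7


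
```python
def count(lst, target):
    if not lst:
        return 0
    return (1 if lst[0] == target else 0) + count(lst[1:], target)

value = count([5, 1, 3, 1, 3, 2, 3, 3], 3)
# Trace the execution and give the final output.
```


count([5, 1, 3, 1, 3, 2, 3, 3], 3)
lst[0]=5 != 3: 0 + count([1, 3, 1, 3, 2, 3, 3], 3)
lst[0]=1 != 3: 0 + count([3, 1, 3, 2, 3, 3], 3)
lst[0]=3 == 3: 1 + count([1, 3, 2, 3, 3], 3)
lst[0]=1 != 3: 0 + count([3, 2, 3, 3], 3)
lst[0]=3 == 3: 1 + count([2, 3, 3], 3)
lst[0]=2 != 3: 0 + count([3, 3], 3)
lst[0]=3 == 3: 1 + count([3], 3)
lst[0]=3 == 3: 1 + count([], 3)
= 4


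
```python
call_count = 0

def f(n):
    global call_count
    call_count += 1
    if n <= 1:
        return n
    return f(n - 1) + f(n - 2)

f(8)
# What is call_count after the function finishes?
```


f(8) calls f(7) and f(6); each non-base call branches into two more.
Let C(k) = total number of calls made by f(k), including the call to f(k) itself.
Base cases: C(0) = 1, C(1) = 1
Recurrence: C(k) = 1 + C(k-1) + C(k-2)
  C(2) = 1 + C(1) + C(0) = 1 + 1 + 1 = 3
  C(3) = 1 + C(2) + C(1) = 1 + 3 + 1 = 5
  C(4) = 1 + C(3) + C(2) = 1 + 5 + 3 = 9
  C(5) = 1 + C(4) + C(3) = 1 + 9 + 5 = 15
  C(6) = 1 + C(5) + C(4) = 1 + 15 + 9 = 25
  C(7) = 1 + C(6) + C(5) = 1 + 25 + 15 = 41
  C(8) = 1 + C(7) + C(6) = 1 + 41 + 25 = 67
Total calls = C(8) = 67


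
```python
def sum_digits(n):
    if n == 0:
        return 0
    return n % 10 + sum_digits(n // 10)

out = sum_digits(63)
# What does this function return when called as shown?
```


sum_digits(63)
= 3 + sum_digits(6)
= 3 + 6 + sum_digits(0)
= 3 + 6 + 0
= 9


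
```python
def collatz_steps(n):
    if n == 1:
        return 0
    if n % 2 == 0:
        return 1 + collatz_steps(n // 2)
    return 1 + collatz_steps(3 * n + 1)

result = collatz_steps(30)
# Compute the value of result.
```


collatz_steps(30)
30 is even -> collatz_steps(15)
15 is odd -> 3*15+1 = 46 -> collatz_steps(46)
46 is even -> collatz_steps(23)
23 is odd -> 3*23+1 = 70 -> collatz_steps(70)
70 is even -> collatz_steps(35)
35 is odd -> 3*35+1 = 106 -> collatz_steps(106)
106 is even -> collatz_steps(53)
53 is odd -> 3*53+1 = 160 -> collatz_steps(160)
160 is even -> collatz_steps(80)
80 is even -> collatz_steps(40)
40 is even -> collatz_steps(20)
20 is even -> collatz_steps(10)
10 is even -> collatz_steps(5)
5 is odd -> 3*5+1 = 16 -> collatz_steps(16)
16 is even -> collatz_steps(8)
8 is even -> collatz_steps(4)
4 is even -> collatz_steps(2)
2 is even -> collatz_steps(1)
Reached 1 after 18 steps
= 18


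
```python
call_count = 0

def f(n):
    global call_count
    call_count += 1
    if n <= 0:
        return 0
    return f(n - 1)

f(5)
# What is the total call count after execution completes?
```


f(5) calls f(4) calls ... calls f(0)
Total calls: 5 + 1 (for base case) = 6


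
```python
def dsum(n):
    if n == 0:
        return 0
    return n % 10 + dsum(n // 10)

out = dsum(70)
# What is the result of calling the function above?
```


dsum(70)
= 0 + dsum(7)
= 0 + 7 + dsum(0)
= 0 + 7 + 0
= 7


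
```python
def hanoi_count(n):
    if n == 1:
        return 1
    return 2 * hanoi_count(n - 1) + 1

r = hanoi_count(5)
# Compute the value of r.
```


hanoi_count(5)
= 2 * hanoi_count(4) + 1
= 2 * (2 * hanoi_count(3) + 1) + 1
= 2 * (2 * (2 * hanoi_count(2) + 1) + 1) + 1
= 2 * (2 * (2 * (2 * hanoi_count(1) + 1) + 1) + 1) + 1
Now compute bottom-up:
hanoi_count(1) = 1
hanoi_count(2) = 2 * 1 + 1 = 3
hanoi_count(3) = 2 * 3 + 1 = 7
hanoi_count(4) = 2 * 7 + 1 = 15
hanoi_count(5) = 2 * 15 + 1 = 31
= 31


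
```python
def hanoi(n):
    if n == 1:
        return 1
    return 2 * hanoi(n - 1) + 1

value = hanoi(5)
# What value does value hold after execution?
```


hanoi(5)
= 2 * hanoi(4) + 1
= 2 * (2 * hanoi(3) + 1) + 1
= 2 * (2 * (2 * hanoi(2) + 1) + 1) + 1
= 2 * (2 * (2 * (2 * hanoi(1) + 1) + 1) + 1) + 1
Now compute bottom-up:
hanoi(1) = 1
hanoi(2) = 2 * 1 + 1 = 3
hanoi(3) = 2 * 3 + 1 = 7
hanoi(4) = 2 * 7 + 1 = 15
hanoi(5) = 2 * 15 + 1 = 31
= 31


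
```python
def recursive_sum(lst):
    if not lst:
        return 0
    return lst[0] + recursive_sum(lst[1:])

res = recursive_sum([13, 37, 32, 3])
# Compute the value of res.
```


recursive_sum([13, 37, 32, 3])
= 13 + recursive_sum([37, 32, 3])
= 13 + 37 + recursive_sum([32, 3])
= 13 + 37 + 32 + recursive_sum([3])
= 13 + 37 + 32 + 3 + recursive_sum([])
= 13 + 37 + 32 + 3 + 0
= 85


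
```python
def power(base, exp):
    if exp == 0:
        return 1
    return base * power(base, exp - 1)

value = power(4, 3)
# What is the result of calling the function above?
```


power(4, 3)
= 4 * power(4, 2)
= 4 * 4 * power(4, 1)
= 4 * 4 * 4 * power(4, 0)
= 4 * 4 * 4 * 1
= 64


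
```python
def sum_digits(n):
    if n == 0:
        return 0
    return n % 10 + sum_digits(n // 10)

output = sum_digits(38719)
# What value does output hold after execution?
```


sum_digits(38719)
= 9 + sum_digits(3871)
= 9 + 1 + sum_digits(387)
= 9 + 1 + 7 + sum_digits(38)
= 9 + 1 + 7 + 8 + sum_digits(3)
= 9 + 1 + 7 + 8 + 3 + sum_digits(0)
= 9 + 1 + 7 + 8 + 3 + 0
= 28


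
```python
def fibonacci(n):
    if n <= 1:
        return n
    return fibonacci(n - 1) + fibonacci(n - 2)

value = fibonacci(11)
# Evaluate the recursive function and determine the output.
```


fibonacci(11)
= fibonacci(10) + fibonacci(9)
= (fibonacci(9) + fibonacci(8)) + fibonacci(9)
Computing bottom-up: fibonacci(0)=0, fibonacci(1)=1, fibonacci(2)=1, fibonacci(3)=2, fibonacci(4)=3, fibonacci(5)=5, fibonacci(6)=8, fibonacci(7)=13, fibonacci(8)=21, fibonacci(9)=34, fibonacci(10)=55, fibonacci(11)=89
= 89


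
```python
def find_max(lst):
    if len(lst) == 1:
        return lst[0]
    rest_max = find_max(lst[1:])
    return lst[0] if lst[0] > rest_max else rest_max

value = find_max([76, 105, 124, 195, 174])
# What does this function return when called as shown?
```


find_max([76, 105, 124, 195, 174])
= compare 76 with find_max([105, 124, 195, 174])
= compare 105 with find_max([124, 195, 174])
= compare 124 with find_max([195, 174])
= compare 195 with find_max([174])
Base: find_max([174]) = 174
compare 195 with 174: max = 195
compare 124 with 195: max = 195
compare 105 with 195: max = 195
compare 76 with 195: max = 195
= 195


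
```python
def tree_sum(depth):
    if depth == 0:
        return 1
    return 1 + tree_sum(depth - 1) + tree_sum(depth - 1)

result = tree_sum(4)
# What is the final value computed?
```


tree_sum(4)
= 1 + tree_sum(3) + tree_sum(3)
= 1 + 2 * tree_sum(3)
tree_sum(k) = 2^(k+1) - 1
tree_sum(0) = 1
tree_sum(1) = 3
tree_sum(2) = 7
tree_sum(3) = 15
tree_sum(4) = 31
tree_sum(4) = 2^5 - 1 = 31


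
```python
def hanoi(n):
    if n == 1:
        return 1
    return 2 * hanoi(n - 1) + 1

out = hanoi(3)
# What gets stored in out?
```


hanoi(3)
= 2 * hanoi(2) + 1
= 2 * (2 * hanoi(1) + 1) + 1
Now compute bottom-up:
hanoi(1) = 1
hanoi(2) = 2 * 1 + 1 = 3
hanoi(3) = 2 * 3 + 1 = 7
= 7


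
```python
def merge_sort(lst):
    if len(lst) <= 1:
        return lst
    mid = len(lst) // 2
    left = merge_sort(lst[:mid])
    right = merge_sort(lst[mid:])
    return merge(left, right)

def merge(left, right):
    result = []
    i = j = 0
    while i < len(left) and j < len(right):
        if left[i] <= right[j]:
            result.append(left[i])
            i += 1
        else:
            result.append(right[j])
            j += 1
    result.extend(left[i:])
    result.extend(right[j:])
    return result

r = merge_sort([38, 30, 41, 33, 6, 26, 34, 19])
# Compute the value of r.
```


merge_sort([38, 30, 41, 33, 6, 26, 34, 19])
Split into [38, 30, 41, 33] and [6, 26, 34, 19]
Left sorted: [30, 33, 38, 41]
Right sorted: [6, 19, 26, 34]
Merge [30, 33, 38, 41] and [6, 19, 26, 34]
= [6, 19, 26, 30, 33, 34, 38, 41]


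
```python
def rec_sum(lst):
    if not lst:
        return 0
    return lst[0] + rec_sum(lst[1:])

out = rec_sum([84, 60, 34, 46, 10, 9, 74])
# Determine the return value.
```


rec_sum([84, 60, 34, 46, 10, 9, 74])
= 84 + rec_sum([60, 34, 46, 10, 9, 74])
= 84 + 60 + rec_sum([34, 46, 10, 9, 74])
= 84 + 60 + 34 + rec_sum([46, 10, 9, 74])
= 84 + 60 + 34 + 46 + rec_sum([10, 9, 74])
= 84 + 60 + 34 + 46 + 10 + rec_sum([9, 74])
= 84 + 60 + 34 + 46 + 10 + 9 + rec_sum([74])
= 84 + 60 + 34 + 46 + 10 + 9 + 74 + rec_sum([])
= 84 + 60 + 34 + 46 + 10 + 9 + 74 + 0
= 317


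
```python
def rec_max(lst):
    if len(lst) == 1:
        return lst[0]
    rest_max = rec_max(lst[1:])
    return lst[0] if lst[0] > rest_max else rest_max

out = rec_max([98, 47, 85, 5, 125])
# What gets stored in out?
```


rec_max([98, 47, 85, 5, 125])
= compare 98 with rec_max([47, 85, 5, 125])
= compare 47 with rec_max([85, 5, 125])
= compare 85 with rec_max([5, 125])
= compare 5 with rec_max([125])
Base: rec_max([125]) = 125
compare 5 with 125: max = 125
compare 85 with 125: max = 125
compare 47 with 125: max = 125
compare 98 with 125: max = 125
= 125


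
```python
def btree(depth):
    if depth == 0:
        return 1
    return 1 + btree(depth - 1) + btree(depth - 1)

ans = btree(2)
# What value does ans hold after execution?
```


btree(2)
= 1 + btree(1) + btree(1)
= 1 + 2 * btree(1)
btree(k) = 2^(k+1) - 1
btree(0) = 1
btree(1) = 3
btree(2) = 7
btree(2) = 2^3 - 1 = 7


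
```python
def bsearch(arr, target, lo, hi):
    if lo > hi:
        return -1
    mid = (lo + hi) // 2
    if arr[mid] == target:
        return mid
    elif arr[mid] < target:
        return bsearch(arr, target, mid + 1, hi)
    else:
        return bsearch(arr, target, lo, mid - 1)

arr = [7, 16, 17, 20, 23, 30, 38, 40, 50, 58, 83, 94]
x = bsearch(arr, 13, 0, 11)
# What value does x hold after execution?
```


bsearch(arr, 13, 0, 11)
lo=0, hi=11, mid=5, arr[mid]=30
30 > 13, search left half
lo=0, hi=4, mid=2, arr[mid]=17
17 > 13, search left half
lo=0, hi=1, mid=0, arr[mid]=7
7 < 13, search right half
lo=1, hi=1, mid=1, arr[mid]=16
16 > 13, search left half
lo > hi, target not found, return -1
= -1


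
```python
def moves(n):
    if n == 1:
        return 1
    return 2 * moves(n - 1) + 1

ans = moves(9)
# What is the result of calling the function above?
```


moves(9)
= 2 * moves(8) + 1
= 2 * (2 * moves(7) + 1) + 1
= 2 * (2 * (2 * moves(6) + 1) + 1) + 1
= 2 * (2 * (2 * (2 * moves(5) + 1) + 1) + 1) + 1
= 2 * (2 * (2 * (2 * (2 * moves(4) + 1) + 1) + 1) + 1) + 1
= 2 * (2 * (2 * (2 * (2 * (2 * moves(3) + 1) + 1) + 1) + 1) + 1) + 1
= 2 * (2 * (2 * (2 * (2 * (2 * (2 * moves(2) + 1) + 1) + 1) + 1) + 1) + 1) + 1
= 2 * (2 * (2 * (2 * (2 * (2 * (2 * (2 * moves(1) + 1) + 1) + 1) + 1) + 1) + 1) + 1) + 1
Now compute bottom-up:
moves(1) = 1
moves(2) = 2 * 1 + 1 = 3
moves(3) = 2 * 3 + 1 = 7
moves(4) = 2 * 7 + 1 = 15
moves(5) = 2 * 15 + 1 = 31
moves(6) = 2 * 31 + 1 = 63
moves(7) = 2 * 63 + 1 = 127
moves(8) = 2 * 127 + 1 = 255
moves(9) = 2 * 255 + 1 = 511
= 511


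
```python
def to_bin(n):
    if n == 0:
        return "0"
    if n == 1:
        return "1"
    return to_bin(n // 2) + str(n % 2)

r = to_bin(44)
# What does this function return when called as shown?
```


to_bin(44)
= to_bin(22) + "0"
= to_bin(11) + "0" + "0"
= to_bin(5) + "1" + "0" + "0"
= to_bin(2) + "1" + "1" + "0" + "0"
= to_bin(1) + "0" + "1" + "1" + "0" + "0"
= "1" + "0" + "1" + "1" + "0" + "0"
= "101100"


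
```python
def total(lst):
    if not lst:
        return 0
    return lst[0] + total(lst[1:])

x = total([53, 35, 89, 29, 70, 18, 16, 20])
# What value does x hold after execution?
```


total([53, 35, 89, 29, 70, 18, 16, 20])
= 53 + total([35, 89, 29, 70, 18, 16, 20])
= 53 + 35 + total([89, 29, 70, 18, 16, 20])
= 53 + 35 + 89 + total([29, 70, 18, 16, 20])
= 53 + 35 + 89 + 29 + total([70, 18, 16, 20])
= 53 + 35 + 89 + 29 + 70 + total([18, 16, 20])
= 53 + 35 + 89 + 29 + 70 + 18 + total([16, 20])
= 53 + 35 + 89 + 29 + 70 + 18 + 16 + total([20])
= 53 + 35 + 89 + 29 + 70 + 18 + 16 + 20 + total([])
= 53 + 35 + 89 + 29 + 70 + 18 + 16 + 20 + 0
= 330


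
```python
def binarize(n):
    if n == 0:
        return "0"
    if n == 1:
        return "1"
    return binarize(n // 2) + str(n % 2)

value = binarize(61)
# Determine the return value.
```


binarize(61)
= binarize(30) + "1"
= binarize(15) + "0" + "1"
= binarize(7) + "1" + "0" + "1"
= binarize(3) + "1" + "1" + "0" + "1"
= binarize(1) + "1" + "1" + "1" + "0" + "1"
= "1" + "1" + "1" + "1" + "0" + "1"
= "111101"
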